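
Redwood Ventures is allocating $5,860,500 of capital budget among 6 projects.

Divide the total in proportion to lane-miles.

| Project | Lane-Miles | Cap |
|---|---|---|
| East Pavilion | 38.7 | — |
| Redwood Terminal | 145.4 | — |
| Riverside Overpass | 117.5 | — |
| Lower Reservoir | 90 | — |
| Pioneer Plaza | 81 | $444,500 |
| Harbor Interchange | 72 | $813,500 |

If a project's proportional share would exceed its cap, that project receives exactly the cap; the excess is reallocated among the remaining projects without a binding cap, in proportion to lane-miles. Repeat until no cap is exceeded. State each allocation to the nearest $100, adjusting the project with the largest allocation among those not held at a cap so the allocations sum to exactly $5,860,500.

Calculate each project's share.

Combined lane-miles = 544.6.
Proportional shares (ignoring caps): East Pavilion 416,454.92; Redwood Terminal 1,564,665.26; Riverside Overpass 1,264,430.32; Lower Reservoir 968,499.82; Pioneer Plaza 871,649.83; Harbor Interchange 774,799.85.
Cap binds for Pioneer Plaza ($444,500); residual $5,416,000 reallocated over remaining lane-miles 463.6.
Cap binds for Harbor Interchange ($813,500); residual $4,602,500 reallocated over remaining lane-miles 391.6.
Shares after redistribution: East Pavilion 454,843.59 → $454,800; Redwood Terminal 1,708,895.56 → $1,708,900; Riverside Overpass 1,380,985.06 → $1,381,000; Lower Reservoir 1,057,775.79 → $1,057,800.

East Pavilion: $454,800 | Redwood Terminal: $1,708,900 | Riverside Overpass: $1,381,000 | Lower Reservoir: $1,057,800 | Pioneer Plaza: $444,500 | Harbor Interchange: $813,500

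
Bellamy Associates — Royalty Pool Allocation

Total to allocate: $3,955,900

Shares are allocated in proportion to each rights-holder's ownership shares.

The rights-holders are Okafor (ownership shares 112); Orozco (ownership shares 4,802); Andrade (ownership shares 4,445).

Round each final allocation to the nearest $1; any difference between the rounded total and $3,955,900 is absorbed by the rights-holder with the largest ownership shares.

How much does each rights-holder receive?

Okafor: $47,341 | Orozco: $2,029,728 | Andrade: $1,878,831

Ownership shares total: 9,359.
Unrounded shares: Okafor 112/9,359 × $3,955,900 = 47,340.61; Orozco 4,802/9,359 × $3,955,900 = 2,029,728.80; Andrade 4,445/9,359 × $3,955,900 = 1,878,830.59.
Rounded to nearest $1: Okafor $47,341; Orozco $2,029,729; Andrade $1,878,831. Sum = $3,955,901.
Difference $3,955,900 − $3,955,901 = −$1 applied to largest ownership shares (Orozco): Orozco becomes $2,029,728.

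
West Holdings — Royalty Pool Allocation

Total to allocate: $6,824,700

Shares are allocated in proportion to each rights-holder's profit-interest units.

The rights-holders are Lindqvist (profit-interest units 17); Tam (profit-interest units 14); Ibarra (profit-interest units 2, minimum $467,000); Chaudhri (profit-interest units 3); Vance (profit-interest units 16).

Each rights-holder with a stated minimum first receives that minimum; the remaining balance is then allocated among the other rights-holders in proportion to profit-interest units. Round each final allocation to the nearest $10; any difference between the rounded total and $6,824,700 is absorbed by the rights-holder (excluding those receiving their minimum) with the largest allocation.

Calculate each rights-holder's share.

Fund the minimums — Ibarra $467,000. Remaining pool $6,357,700.
Remaining pool split over remaining profit-interest units 50: Lindqvist 2,161,618.00 → $2,161,620; Tam 1,780,156.00 → $1,780,160; Chaudhri 381,462.00 → $381,460; Vance 2,034,464.00 → $2,034,460.

Lindqvist: $2,161,620 | Tam: $1,780,160 | Ibarra: $467,000 | Chaudhri: $381,460 | Vance: $2,034,460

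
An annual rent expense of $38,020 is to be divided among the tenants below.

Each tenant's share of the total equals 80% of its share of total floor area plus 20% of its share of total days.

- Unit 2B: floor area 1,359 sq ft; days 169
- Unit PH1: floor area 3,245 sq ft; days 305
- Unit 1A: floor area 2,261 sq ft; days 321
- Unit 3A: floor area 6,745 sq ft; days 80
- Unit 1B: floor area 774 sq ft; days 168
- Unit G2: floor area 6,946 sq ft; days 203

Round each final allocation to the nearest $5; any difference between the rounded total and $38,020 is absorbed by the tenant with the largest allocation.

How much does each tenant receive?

Totals — floor area 21,330, days 1,246.
Combined weights (80% floor area + 20% days): Unit 2B 0.0781; Unit PH1 0.1707; Unit 1A 0.1363; Unit 3A 0.2658; Unit 1B 0.0560; Unit G2 0.2931.
Proportional shares: Unit 2B 2,969.26; Unit PH1 6,488.61; Unit 1A 5,183.10; Unit 3A 10,106.40; Unit 1B 2,128.96; Unit G2 11,143.66.
Rounded to nearest $5: Unit 2B $2,970; Unit PH1 $6,490; Unit 1A $5,185; Unit 3A $10,105; Unit 1B $2,130; Unit G2 $11,145. Sum = $38,025.
Difference $38,020 − $38,025 = −$5 applied to largest allocation (Unit G2): Unit G2 becomes $11,140.

Unit 2B: $2,970 · Unit PH1: $6,490 · Unit 1A: $5,185 · Unit 3A: $10,105 · Unit 1B: $2,130 · Unit G2: $11,140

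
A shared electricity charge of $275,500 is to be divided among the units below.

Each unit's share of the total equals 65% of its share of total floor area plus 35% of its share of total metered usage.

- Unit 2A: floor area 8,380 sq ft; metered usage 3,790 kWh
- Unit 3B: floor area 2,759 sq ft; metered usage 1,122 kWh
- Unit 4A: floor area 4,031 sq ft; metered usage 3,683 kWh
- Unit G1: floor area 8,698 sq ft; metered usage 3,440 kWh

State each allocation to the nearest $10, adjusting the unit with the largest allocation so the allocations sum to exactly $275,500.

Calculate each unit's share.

Floor area total 23,868; metered usage total 12,035.
Combined weights (65% floor area + 35% metered usage): Unit 2A 0.3384; Unit 3B 0.1078; Unit 4A 0.2169; Unit G1 0.3369.
Pro-rata amounts: Unit 2A 93,238.48; Unit 3B 29,689.53; Unit 4A 59,751.85; Unit G1 92,820.13.
Rounded to nearest $10: Unit 2A $93,240; Unit 3B $29,690; Unit 4A $59,750; Unit G1 $92,820. Sum = $275,500.
Sum already equals the total — no adjustment.

Unit 2A: $93,240; Unit 3B: $29,690; Unit 4A: $59,750; Unit G1: $92,820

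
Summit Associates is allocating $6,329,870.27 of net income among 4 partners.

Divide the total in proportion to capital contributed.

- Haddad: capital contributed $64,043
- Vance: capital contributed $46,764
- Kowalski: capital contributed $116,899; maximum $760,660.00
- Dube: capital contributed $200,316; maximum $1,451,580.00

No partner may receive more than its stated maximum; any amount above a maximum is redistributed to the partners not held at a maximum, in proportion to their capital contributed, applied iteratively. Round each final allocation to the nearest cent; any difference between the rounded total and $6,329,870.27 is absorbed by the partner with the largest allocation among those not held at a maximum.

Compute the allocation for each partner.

Total capital contributed = 428,022.
Unconstrained shares: Haddad 947,109.9189; Vance 691,576.7257; Kowalski 1,728,779.1391; Dube 2,962,404.4862.
Capped: Kowalski ($760,660.00), Dube ($1,451,580.00); balance $4,117,630.27 reallocated over remaining capital contributed 110,807.
Shares after redistribution: Haddad 2,379,862.2414 → $2,379,862.24; Vance 1,737,768.0286 → $1,737,768.03.

Haddad: $2,379,862.24; Vance: $1,737,768.03; Kowalski: $760,660.00; Dube: $1,451,580.00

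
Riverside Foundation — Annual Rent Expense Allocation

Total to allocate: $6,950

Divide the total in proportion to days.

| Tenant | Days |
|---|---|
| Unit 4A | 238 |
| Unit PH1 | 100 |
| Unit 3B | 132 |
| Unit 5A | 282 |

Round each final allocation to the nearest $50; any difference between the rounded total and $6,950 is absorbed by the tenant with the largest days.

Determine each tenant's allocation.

Unit 4A: $2,200 · Unit PH1: $900 · Unit 3B: $1,200 · Unit 5A: $2,650

Total days = 752.
Proportional shares: Unit 4A 238/752 × $6,950 = 2,199.60; Unit PH1 100/752 × $6,950 = 924.20; Unit 3B 132/752 × $6,950 = 1,219.95; Unit 5A 282/752 × $6,950 = 2,606.25.
Rounded to nearest $50: Unit 4A $2,200; Unit PH1 $900; Unit 3B $1,200; Unit 5A $2,600. Sum = $6,900.
Difference $6,950 − $6,900 = +$50 applied to largest days (Unit 5A): Unit 5A becomes $2,650.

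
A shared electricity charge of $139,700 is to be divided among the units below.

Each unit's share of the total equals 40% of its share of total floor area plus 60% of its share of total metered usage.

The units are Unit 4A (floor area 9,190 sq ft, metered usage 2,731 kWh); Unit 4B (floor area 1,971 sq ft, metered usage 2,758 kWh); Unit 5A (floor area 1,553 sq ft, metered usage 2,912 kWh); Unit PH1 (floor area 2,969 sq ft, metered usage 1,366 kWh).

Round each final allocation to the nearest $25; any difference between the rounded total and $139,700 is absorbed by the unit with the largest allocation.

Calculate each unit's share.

Floor area total 15,683; metered usage total 9,767.
Blended shares (40% floor area + 60% metered usage): Unit 4A 0.4022; Unit 4B 0.2197; Unit 5A 0.2185; Unit PH1 0.1596.
Pro-rata amounts: Unit 4A 56,182.16; Unit 4B 30,691.90; Unit 5A 30,524.15; Unit PH1 22,301.78.
Rounded to nearest $25: Unit 4A $56,175; Unit 4B $30,700; Unit 5A $30,525; Unit PH1 $22,300. Sum = $139,700.
No rounding difference to absorb.

Unit 4A: $56,175; Unit 4B: $30,700; Unit 5A: $30,525; Unit PH1: $22,300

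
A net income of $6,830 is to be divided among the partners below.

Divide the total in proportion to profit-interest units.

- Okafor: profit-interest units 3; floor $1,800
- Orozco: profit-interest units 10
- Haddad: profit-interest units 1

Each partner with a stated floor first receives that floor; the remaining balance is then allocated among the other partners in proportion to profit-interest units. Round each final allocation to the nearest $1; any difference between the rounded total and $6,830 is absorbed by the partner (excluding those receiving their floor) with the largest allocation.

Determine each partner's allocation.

Okafor: $1,800; Orozco: $4,573; Haddad: $457

Guaranteed amounts: Okafor $1,800. Balance $5,030.
Balance split over remaining profit-interest units 11: Orozco 4,572.73 → $4,573; Haddad 457.27 → $457.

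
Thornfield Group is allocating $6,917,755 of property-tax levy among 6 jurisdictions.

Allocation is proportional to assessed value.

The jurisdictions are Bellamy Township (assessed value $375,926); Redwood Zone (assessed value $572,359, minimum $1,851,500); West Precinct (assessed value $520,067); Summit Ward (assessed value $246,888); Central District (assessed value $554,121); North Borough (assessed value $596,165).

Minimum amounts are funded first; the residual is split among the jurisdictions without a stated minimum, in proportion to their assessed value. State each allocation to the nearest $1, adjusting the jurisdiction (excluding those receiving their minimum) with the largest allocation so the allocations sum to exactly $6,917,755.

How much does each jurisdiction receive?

Bellamy Township: $830,527; Redwood Zone: $1,851,500; West Precinct: $1,148,975; Summit Ward: $545,445; Central District: $1,224,210; North Borough: $1,317,098

Minimums first: Redwood Zone $1,851,500. Balance $5,066,255.
Balance split over remaining assessed value 2,293,167: Bellamy Township 830,526.94 → $830,527; West Precinct 1,148,975.21 → $1,148,975; Summit Ward 545,445.48 → $545,445; Central District 1,224,210.14 → $1,224,210; North Borough 1,317,097.23 → $1,317,097.
Rounding difference +$1 applied to North Borough → $1,317,098.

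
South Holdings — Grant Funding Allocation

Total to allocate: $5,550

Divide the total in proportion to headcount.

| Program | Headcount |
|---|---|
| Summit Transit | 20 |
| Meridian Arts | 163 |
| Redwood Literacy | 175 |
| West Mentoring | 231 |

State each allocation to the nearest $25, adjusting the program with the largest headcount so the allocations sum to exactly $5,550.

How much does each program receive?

Total headcount = 20 + 163 + 175 + 231 = 589.
Unrounded shares: Summit Transit 188.46; Meridian Arts 1,535.91; Redwood Literacy 1,648.98; West Mentoring 2,176.66.
After rounding ($25): Summit Transit $200; Meridian Arts $1,525; Redwood Literacy $1,650; West Mentoring $2,175. Sum = $5,550.
Sum already equals the total — no adjustment.

Summit Transit: $200 · Meridian Arts: $1,525 · Redwood Literacy: $1,650 · West Mentoring: $2,175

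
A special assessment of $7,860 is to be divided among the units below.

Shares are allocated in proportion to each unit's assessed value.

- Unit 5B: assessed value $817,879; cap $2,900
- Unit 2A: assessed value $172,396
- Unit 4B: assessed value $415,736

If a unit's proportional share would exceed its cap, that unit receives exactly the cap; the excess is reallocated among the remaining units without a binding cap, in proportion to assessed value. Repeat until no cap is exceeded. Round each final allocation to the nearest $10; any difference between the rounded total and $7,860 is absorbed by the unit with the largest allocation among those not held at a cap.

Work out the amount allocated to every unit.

Unit 5B: $2,900 | Unit 2A: $1,450 | Unit 4B: $3,510

Sum of assessed value: 1,406,011.
Pro-rata shares before constraints: Unit 5B 4,572.18; Unit 2A 963.74; Unit 4B 2,324.08.
Held at cap: Unit 5B ($2,900); remaining pool $4,960 reallocated over remaining assessed value 588,132.
Redistributed shares: Unit 2A 1,453.90 → $1,450; Unit 4B 3,506.10 → $3,510.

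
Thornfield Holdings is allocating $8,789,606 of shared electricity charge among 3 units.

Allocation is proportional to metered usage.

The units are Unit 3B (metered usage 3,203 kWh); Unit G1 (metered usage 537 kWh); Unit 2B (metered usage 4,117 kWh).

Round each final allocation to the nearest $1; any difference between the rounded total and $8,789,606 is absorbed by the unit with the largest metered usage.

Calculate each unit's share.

Unit 3B: $3,583,188 · Unit G1: $600,741 · Unit 2B: $4,605,677

Total metered usage = 3,203 + 537 + 4,117 = 7,857.
Unrounded shares: Unit 3B 3,583,187.99; Unit G1 600,740.54; Unit 2B 4,605,677.47.
At nearest $1: Unit 3B $3,583,188; Unit G1 $600,741; Unit 2B $4,605,677. Sum = $8,789,606.
No rounding difference to absorb.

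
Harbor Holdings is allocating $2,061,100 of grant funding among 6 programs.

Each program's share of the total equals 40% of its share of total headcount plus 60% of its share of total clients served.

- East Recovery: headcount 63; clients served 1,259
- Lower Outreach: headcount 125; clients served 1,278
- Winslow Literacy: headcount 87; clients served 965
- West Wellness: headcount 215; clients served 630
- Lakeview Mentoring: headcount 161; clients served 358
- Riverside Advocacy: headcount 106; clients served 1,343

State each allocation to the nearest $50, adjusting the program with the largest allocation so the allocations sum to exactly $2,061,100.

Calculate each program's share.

Headcount total 757; clients served total 5,833.
Composite weights (40% headcount + 60% clients served): East Recovery 0.1628; Lower Outreach 0.1975; Winslow Literacy 0.1452; West Wellness 0.1784; Lakeview Mentoring 0.1219; Riverside Advocacy 0.1942.
Pro-rata amounts: East Recovery 335,534.39; Lower Outreach 407,086.09; Winslow Literacy 299,341.29; West Wellness 367,720.94; Lakeview Mentoring 251,243.18; Riverside Advocacy 400,174.12.
After rounding ($50): East Recovery $335,550; Lower Outreach $407,100; Winslow Literacy $299,350; West Wellness $367,700; Lakeview Mentoring $251,250; Riverside Advocacy $400,150. Sum = $2,061,100.
Sum already equals the total — no adjustment.

East Recovery: $335,550 · Lower Outreach: $407,100 · Winslow Literacy: $299,350 · West Wellness: $367,700 · Lakeview Mentoring: $251,250 · Riverside Advocacy: $400,150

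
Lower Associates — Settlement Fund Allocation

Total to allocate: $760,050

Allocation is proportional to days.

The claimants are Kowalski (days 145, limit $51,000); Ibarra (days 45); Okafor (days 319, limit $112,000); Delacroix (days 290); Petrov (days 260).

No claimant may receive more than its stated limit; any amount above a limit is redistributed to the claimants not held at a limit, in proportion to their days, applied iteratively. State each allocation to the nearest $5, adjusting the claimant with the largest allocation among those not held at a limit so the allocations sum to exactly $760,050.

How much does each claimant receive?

Kowalski: $51,000; Ibarra: $45,155; Okafor: $112,000; Delacroix: $291,000; Petrov: $260,895

Total days = 1,059.
Pro-rata shares before constraints: Kowalski 104,067.28; Ibarra 32,296.74; Okafor 228,948.02; Delacroix 208,134.56; Petrov 186,603.40.
Capped: Kowalski ($51,000), Okafor ($112,000); residual $597,050 reallocated over remaining days 595.
Remaining shares: Ibarra 45,155.04 → $45,155; Delacroix 290,999.16 → $291,000; Petrov 260,895.80 → $260,895.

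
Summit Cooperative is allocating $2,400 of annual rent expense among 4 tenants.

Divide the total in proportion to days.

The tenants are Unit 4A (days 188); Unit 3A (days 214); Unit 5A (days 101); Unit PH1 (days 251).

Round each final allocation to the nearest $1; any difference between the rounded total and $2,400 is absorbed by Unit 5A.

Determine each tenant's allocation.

Unit 4A: $598 · Unit 3A: $681 · Unit 5A: $322 · Unit PH1: $799

Days total: 754.
Proportional shares: Unit 4A 188/754 × $2,400 = 598.41; Unit 3A 214/754 × $2,400 = 681.17; Unit 5A 101/754 × $2,400 = 321.49; Unit PH1 251/754 × $2,400 = 798.94.
At nearest $1: Unit 4A $598; Unit 3A $681; Unit 5A $321; Unit PH1 $799. Sum = $2,399.
Difference $2,400 − $2,399 = +$1 applied to Unit 5A: Unit 5A becomes $322.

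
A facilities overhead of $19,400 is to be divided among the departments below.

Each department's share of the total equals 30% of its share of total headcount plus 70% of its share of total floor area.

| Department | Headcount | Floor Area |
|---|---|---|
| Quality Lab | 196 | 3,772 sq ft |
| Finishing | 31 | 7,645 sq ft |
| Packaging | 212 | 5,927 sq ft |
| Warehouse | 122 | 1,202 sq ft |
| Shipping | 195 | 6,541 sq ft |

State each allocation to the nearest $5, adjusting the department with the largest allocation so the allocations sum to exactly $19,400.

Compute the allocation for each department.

Headcount total 756; floor area total 25,087.
Combined weights (30% headcount + 70% floor area): Quality Lab 0.1830; Finishing 0.2256; Packaging 0.2495; Warehouse 0.0820; Shipping 0.2599.
Unrounded shares: Quality Lab 3,550.73; Finishing 4,377.01; Packaging 4,840.44; Warehouse 1,589.87; Shipping 5,041.94.
Rounded to nearest $5: Quality Lab $3,550; Finishing $4,375; Packaging $4,840; Warehouse $1,590; Shipping $5,040. Sum = $19,395.
Difference $19,400 − $19,395 = +$5 applied to largest allocation (Shipping): Shipping becomes $5,045.

Quality Lab: $3,550 | Finishing: $4,375 | Packaging: $4,840 | Warehouse: $1,590 | Shipping: $5,045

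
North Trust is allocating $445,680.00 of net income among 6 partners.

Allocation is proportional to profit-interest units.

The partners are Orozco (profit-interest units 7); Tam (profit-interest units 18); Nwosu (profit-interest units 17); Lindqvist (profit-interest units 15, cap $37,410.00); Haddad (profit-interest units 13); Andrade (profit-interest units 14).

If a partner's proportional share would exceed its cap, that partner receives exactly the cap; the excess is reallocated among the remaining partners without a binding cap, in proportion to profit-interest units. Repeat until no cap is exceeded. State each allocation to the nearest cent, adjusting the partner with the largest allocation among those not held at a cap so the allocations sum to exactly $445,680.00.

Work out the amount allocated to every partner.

Total profit-interest units = 84.
Pro-rata shares before constraints: Orozco 37,140.0000; Tam 95,502.8571; Nwosu 90,197.1429; Lindqvist 79,585.7143; Haddad 68,974.2857; Andrade 74,280.0000.
Held at cap: Lindqvist ($37,410.00); remaining pool $408,270.00 reallocated over remaining profit-interest units 69.
Redistributed shares: Orozco 41,418.6957 → $41,418.70; Tam 106,505.2174 → $106,505.22; Nwosu 100,588.2609 → $100,588.26; Haddad 76,920.4348 → $76,920.43; Andrade 82,837.3913 → $82,837.39.

Orozco: $41,418.70; Tam: $106,505.22; Nwosu: $100,588.26; Lindqvist: $37,410.00; Haddad: $76,920.43; Andrade: $82,837.39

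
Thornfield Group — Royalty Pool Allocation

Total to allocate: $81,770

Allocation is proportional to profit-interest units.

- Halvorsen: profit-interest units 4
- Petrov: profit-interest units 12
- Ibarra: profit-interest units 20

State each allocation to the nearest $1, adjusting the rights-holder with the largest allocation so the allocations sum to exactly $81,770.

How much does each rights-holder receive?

Combined profit-interest units = 36.
Proportional shares: Halvorsen 4/36 × $81,770 = 9,085.56; Petrov 12/36 × $81,770 = 27,256.67; Ibarra 20/36 × $81,770 = 45,427.78.
Rounded to nearest $1: Halvorsen $9,086; Petrov $27,257; Ibarra $45,428. Sum = $81,771.
Difference $81,770 − $81,771 = −$1 applied to largest allocation (Ibarra): Ibarra becomes $45,427.

Halvorsen: $9,086 · Petrov: $27,257 · Ibarra: $45,427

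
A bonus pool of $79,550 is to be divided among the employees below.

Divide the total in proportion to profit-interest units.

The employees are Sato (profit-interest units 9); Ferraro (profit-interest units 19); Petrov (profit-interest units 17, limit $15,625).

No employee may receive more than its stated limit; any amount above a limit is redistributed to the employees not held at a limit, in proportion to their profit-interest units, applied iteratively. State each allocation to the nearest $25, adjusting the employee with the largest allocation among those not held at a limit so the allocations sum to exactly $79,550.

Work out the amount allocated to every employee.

Sato: $20,550; Ferraro: $43,375; Petrov: $15,625

Total profit-interest units = 45.
Proportional shares (ignoring caps): Sato 15,910.00; Ferraro 33,587.78; Petrov 30,052.22.
Held at cap: Petrov ($15,625); remaining pool $63,925 reallocated over remaining profit-interest units 28.
Redistributed shares: Sato 20,547.32 → $20,550; Ferraro 43,377.68 → $43,375.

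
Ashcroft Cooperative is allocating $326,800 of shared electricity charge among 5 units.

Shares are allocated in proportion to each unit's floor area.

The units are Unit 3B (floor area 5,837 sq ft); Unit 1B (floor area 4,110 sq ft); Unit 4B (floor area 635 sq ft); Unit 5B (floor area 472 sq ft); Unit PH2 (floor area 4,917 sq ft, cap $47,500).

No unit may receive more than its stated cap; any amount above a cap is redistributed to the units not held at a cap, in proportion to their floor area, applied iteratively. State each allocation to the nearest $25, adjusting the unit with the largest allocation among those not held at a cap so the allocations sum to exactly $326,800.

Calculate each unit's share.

Unit 3B: $147,475 | Unit 1B: $103,850 | Unit 4B: $16,050 | Unit 5B: $11,925 | Unit PH2: $47,500

Floor area total: 15,971.
Unconstrained shares: Unit 3B 119,437.20; Unit 1B 84,099.18; Unit 4B 12,993.43; Unit 5B 9,658.11; Unit PH2 100,612.08.
Cap binds for Unit PH2 ($47,500); remaining pool $279,300 reallocated over remaining floor area 11,054.
Shares after redistribution: Unit 3B 147,482.73 → $147,475; Unit 1B 103,846.84 → $103,850; Unit 4B 16,044.46 → $16,050; Unit 5B 11,925.96 → $11,925.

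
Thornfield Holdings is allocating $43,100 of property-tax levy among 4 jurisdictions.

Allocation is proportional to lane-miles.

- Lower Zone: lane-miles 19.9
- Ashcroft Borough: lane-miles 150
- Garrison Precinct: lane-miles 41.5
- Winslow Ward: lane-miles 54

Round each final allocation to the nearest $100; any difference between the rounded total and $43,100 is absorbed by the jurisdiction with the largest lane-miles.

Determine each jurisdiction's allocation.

Lower Zone: $3,200 · Ashcroft Borough: $24,400 · Garrison Precinct: $6,700 · Winslow Ward: $8,800

Lane-miles total: 19.9 + 150 + 41.5 + 54 = 265.4.
Unrounded shares: Lower Zone 3,231.69; Ashcroft Borough 24,359.46; Garrison Precinct 6,739.45; Winslow Ward 8,769.40.
After rounding ($100): Lower Zone $3,200; Ashcroft Borough $24,400; Garrison Precinct $6,700; Winslow Ward $8,800. Sum = $43,100.
Sum already equals the total — no adjustment.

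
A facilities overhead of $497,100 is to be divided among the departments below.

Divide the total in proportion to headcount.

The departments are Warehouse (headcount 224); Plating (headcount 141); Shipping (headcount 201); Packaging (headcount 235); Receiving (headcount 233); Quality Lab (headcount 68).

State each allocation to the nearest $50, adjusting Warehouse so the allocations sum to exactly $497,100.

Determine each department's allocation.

Warehouse: $101,100 · Plating: $63,600 · Shipping: $90,650 · Packaging: $106,000 · Receiving: $105,100 · Quality Lab: $30,650

Combined headcount = 1,102.
Pro-rata amounts: Warehouse 224/1,102 × $497,100 = 101,043.92; Plating 141/1,102 × $497,100 = 63,603.54; Shipping 201/1,102 × $497,100 = 90,668.87; Packaging 235/1,102 × $497,100 = 106,005.90; Receiving 233/1,102 × $497,100 = 105,103.72; Quality Lab 68/1,102 × $497,100 = 30,674.05.
Rounded to nearest $50: Warehouse $101,050; Plating $63,600; Shipping $90,650; Packaging $106,000; Receiving $105,100; Quality Lab $30,650. Sum = $497,050.
Difference $497,100 − $497,050 = +$50 applied to Warehouse: Warehouse becomes $101,100.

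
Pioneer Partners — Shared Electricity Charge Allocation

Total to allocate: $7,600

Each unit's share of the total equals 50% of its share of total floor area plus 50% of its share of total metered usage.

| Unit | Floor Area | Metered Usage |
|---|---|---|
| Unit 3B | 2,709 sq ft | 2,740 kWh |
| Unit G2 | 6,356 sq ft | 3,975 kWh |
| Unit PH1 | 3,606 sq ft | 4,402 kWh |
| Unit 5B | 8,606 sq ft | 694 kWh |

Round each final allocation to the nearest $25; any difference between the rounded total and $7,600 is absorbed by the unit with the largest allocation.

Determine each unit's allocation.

Totals — floor area 21,277, metered usage 11,811.
Composite weights (50% floor area + 50% metered usage): Unit 3B 0.1797; Unit G2 0.3176; Unit PH1 0.2711; Unit 5B 0.2316.
Raw shares: Unit 3B 1,365.37; Unit G2 2,414.05; Unit PH1 2,060.29; Unit 5B 1,760.29.
After rounding ($25): Unit 3B $1,375; Unit G2 $2,425; Unit PH1 $2,050; Unit 5B $1,750. Sum = $7,600.
Sum already equals the total — no adjustment.

Unit 3B: $1,375; Unit G2: $2,425; Unit PH1: $2,050; Unit 5B: $1,750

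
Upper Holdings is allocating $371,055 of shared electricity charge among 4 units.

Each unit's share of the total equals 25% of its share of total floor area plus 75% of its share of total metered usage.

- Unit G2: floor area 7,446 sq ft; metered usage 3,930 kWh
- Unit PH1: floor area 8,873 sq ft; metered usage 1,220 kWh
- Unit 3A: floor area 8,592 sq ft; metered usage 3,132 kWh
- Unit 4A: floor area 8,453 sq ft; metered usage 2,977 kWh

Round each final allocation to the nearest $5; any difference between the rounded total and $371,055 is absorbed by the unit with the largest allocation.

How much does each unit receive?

Floor area total 33,364; metered usage total 11,259.
Combined weights (25% floor area + 75% metered usage): Unit G2 0.3176; Unit PH1 0.1478; Unit 3A 0.2730; Unit 4A 0.2616.
Unrounded shares: Unit G2 117,841.22; Unit PH1 54,825.10; Unit 3A 101,303.16; Unit 4A 97,085.52.
At nearest $5: Unit G2 $117,840; Unit PH1 $54,825; Unit 3A $101,305; Unit 4A $97,085. Sum = $371,055.
No rounding difference to absorb.

Unit G2: $117,840; Unit PH1: $54,825; Unit 3A: $101,305; Unit 4A: $97,085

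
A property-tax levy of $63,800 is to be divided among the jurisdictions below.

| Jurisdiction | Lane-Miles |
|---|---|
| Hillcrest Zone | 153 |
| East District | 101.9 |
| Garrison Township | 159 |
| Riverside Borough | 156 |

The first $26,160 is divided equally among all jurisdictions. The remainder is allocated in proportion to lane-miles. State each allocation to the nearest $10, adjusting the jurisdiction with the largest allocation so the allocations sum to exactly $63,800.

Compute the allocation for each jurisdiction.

First tranche $26,160 split equally: $6,540 each.
Remainder $37,640 by lane-miles (total 569.9): Hillcrest Zone 10,105.14 → $10,110; East District 6,730.16 → $6,730; Garrison Township 10,501.42 → $10,500; Riverside Borough 10,303.28 → $10,300.
Totals: Hillcrest Zone $6,540 + $10,110 = $16,650; East District $6,540 + $6,730 = $13,270; Garrison Township $6,540 + $10,500 = $17,040; Riverside Borough $6,540 + $10,300 = $16,840.

Hillcrest Zone: $16,650 · East District: $13,270 · Garrison Township: $17,040 · Riverside Borough: $16,840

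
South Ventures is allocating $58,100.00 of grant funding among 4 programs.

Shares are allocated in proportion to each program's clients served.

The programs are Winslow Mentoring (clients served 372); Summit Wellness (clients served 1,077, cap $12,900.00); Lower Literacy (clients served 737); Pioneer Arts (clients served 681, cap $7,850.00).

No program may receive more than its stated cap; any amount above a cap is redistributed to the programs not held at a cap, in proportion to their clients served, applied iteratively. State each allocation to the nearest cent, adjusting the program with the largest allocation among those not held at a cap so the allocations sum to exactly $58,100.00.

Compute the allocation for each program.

Winslow Mentoring: $12,528.58 · Summit Wellness: $12,900.00 · Lower Literacy: $24,821.42 · Pioneer Arts: $7,850.00

Sum of clients served: 2,867.
Pro-rata shares before constraints: Winslow Mentoring 7,538.6118; Summit Wellness 21,825.4970; Lower Literacy 14,935.3680; Pioneer Arts 13,800.5232.
Cap binds for Summit Wellness ($12,900.00), Pioneer Arts ($7,850.00); remaining pool $37,350.00 reallocated over remaining clients served 1,109.
Remaining shares: Winslow Mentoring 12,528.5843 → $12,528.58; Lower Literacy 24,821.4157 → $24,821.42.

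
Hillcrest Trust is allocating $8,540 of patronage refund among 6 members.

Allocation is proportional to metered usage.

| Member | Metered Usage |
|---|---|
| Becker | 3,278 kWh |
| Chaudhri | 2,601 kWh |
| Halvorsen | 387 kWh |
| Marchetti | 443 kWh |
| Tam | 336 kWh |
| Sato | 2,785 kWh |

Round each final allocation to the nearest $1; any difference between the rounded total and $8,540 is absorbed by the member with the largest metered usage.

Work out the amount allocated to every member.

Becker: $2,847 | Chaudhri: $2,260 | Halvorsen: $336 | Marchetti: $385 | Tam: $292 | Sato: $2,420

Combined metered usage = 9,830.
Raw shares: Becker 3,278/9,830 × $8,540 = 2,847.83; Chaudhri 2,601/9,830 × $8,540 = 2,259.67; Halvorsen 387/9,830 × $8,540 = 336.21; Marchetti 443/9,830 × $8,540 = 384.86; Tam 336/9,830 × $8,540 = 291.91; Sato 2,785/9,830 × $8,540 = 2,419.52.
At nearest $1: Becker $2,848; Chaudhri $2,260; Halvorsen $336; Marchetti $385; Tam $292; Sato $2,420. Sum = $8,541.
Difference $8,540 − $8,541 = −$1 applied to largest metered usage (Becker): Becker becomes $2,847.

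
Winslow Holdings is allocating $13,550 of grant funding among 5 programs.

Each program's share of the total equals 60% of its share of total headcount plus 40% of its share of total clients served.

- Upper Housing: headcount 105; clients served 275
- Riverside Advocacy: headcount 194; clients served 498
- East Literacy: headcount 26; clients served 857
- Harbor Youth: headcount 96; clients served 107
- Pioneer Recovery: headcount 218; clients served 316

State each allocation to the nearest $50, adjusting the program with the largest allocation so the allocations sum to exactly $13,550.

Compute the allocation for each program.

Upper Housing: $2,050; Riverside Advocacy: $3,800; East Literacy: $2,600; Harbor Youth: $1,500; Pioneer Recovery: $3,600

Headcount total 639; clients served total 2,053.
Blended shares (60% headcount + 40% clients served): Upper Housing 0.1522; Riverside Advocacy 0.2792; East Literacy 0.1914; Harbor Youth 0.1110; Pioneer Recovery 0.2663.
Pro-rata amounts: Upper Housing 2,061.93; Riverside Advocacy 3,783.00; East Literacy 2,593.31; Harbor Youth 1,503.89; Pioneer Recovery 3,607.87.
At nearest $50: Upper Housing $2,050; Riverside Advocacy $3,800; East Literacy $2,600; Harbor Youth $1,500; Pioneer Recovery $3,600. Sum = $13,550.
Sum already equals the total — no adjustment.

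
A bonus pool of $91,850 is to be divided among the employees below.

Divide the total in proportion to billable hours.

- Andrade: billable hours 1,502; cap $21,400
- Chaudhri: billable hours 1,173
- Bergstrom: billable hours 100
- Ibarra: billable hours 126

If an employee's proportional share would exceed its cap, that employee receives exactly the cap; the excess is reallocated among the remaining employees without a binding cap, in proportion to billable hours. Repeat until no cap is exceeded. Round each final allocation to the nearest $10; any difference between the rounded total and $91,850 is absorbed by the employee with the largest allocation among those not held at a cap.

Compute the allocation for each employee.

Billable hours total: 2,901.
Proportional shares (ignoring caps): Andrade 47,555.57; Chaudhri 37,138.93; Bergstrom 3,166.15; Ibarra 3,989.35.
Held at cap: Andrade ($21,400); balance $70,450 reallocated over remaining billable hours 1,399.
Shares after redistribution: Chaudhri 59,069.23 → $59,070; Bergstrom 5,035.74 → $5,040; Ibarra 6,345.03 → $6,350.
Rounding difference −$10 applied to Chaudhri → $59,060.

Andrade: $21,400; Chaudhri: $59,060; Bergstrom: $5,040; Ibarra: $6,350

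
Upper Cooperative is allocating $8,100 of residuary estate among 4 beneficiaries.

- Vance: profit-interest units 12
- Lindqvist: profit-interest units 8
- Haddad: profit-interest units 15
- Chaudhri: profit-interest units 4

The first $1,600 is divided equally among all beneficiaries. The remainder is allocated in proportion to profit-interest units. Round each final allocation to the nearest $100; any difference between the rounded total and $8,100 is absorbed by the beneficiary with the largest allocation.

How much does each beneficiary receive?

Equal tier: $1,600 ÷ 4 = $400 apiece.
Remainder $6,500 by profit-interest units (total 39): Vance 2,000.00 → $2,000; Lindqvist 1,333.33 → $1,300; Haddad 2,500.00 → $2,500; Chaudhri 666.67 → $700.
Totals: Vance $400 + $2,000 = $2,400; Lindqvist $400 + $1,300 = $1,700; Haddad $400 + $2,500 = $2,900; Chaudhri $400 + $700 = $1,100.

Vance: $2,400; Lindqvist: $1,700; Haddad: $2,900; Chaudhri: $1,100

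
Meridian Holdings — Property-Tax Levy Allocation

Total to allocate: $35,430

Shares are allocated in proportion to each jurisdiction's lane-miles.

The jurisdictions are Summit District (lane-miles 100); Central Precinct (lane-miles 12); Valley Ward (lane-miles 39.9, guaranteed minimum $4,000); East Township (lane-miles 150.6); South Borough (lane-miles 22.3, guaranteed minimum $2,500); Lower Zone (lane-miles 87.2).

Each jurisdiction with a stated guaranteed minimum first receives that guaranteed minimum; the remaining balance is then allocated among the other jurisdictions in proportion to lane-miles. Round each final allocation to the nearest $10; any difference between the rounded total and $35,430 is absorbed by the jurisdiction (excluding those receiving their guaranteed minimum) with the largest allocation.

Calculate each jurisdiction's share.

Summit District: $8,270 | Central Precinct: $990 | Valley Ward: $4,000 | East Township: $12,460 | South Borough: $2,500 | Lower Zone: $7,210

Guaranteed amounts: Valley Ward $4,000; South Borough $2,500. Balance $28,930.
Balance split over remaining lane-miles 349.8: Summit District 8,270.44 → $8,270; Central Precinct 992.45 → $990; East Township 12,455.28 → $12,460; Lower Zone 7,211.82 → $7,210.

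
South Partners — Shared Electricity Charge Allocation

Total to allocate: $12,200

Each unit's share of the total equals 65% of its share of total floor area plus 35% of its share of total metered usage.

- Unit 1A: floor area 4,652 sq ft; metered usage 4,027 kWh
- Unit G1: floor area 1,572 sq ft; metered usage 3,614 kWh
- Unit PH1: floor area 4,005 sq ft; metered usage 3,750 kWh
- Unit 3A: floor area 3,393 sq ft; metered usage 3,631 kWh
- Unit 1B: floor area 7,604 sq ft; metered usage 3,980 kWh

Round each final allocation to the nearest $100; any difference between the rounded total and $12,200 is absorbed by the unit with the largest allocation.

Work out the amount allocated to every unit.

Unit 1A: $2,600; Unit G1: $1,400; Unit PH1: $2,300; Unit 3A: $2,100; Unit 1B: $3,800

Floor area total 21,226; metered usage total 19,002.
Combined weights (65% floor area + 35% metered usage): Unit 1A 0.2166; Unit G1 0.1147; Unit PH1 0.1917; Unit 3A 0.1708; Unit 1B 0.3062.
Proportional shares: Unit 1A 2,642.90; Unit G1 1,399.41; Unit PH1 2,338.94; Unit 3A 2,083.55; Unit 1B 3,735.20.
After rounding ($100): Unit 1A $2,600; Unit G1 $1,400; Unit PH1 $2,300; Unit 3A $2,100; Unit 1B $3,700. Sum = $12,100.
Difference $12,200 − $12,100 = +$100 applied to largest allocation (Unit 1B): Unit 1B becomes $3,800.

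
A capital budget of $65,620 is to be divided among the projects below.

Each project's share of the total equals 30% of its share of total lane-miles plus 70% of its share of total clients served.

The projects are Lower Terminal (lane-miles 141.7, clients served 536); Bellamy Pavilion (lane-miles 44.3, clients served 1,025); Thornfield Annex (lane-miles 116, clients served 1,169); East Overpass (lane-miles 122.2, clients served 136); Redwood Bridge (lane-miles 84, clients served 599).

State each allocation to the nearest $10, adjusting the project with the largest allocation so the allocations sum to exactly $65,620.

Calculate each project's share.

Lower Terminal: $12,590; Bellamy Pavilion: $15,300; Thornfield Annex: $20,000; East Overpass: $6,540; Redwood Bridge: $11,190

Lane-miles total 508.2; clients served total 3,465.
Blended shares (30% lane-miles + 70% clients served): Lower Terminal 0.1919; Bellamy Pavilion 0.2332; Thornfield Annex 0.3046; East Overpass 0.0996; Redwood Bridge 0.1706.
Unrounded shares: Lower Terminal 12,594.51; Bellamy Pavilion 15,304.02; Thornfield Annex 19,990.38; East Overpass 6,536.52; Redwood Bridge 11,194.57.
At nearest $10: Lower Terminal $12,590; Bellamy Pavilion $15,300; Thornfield Annex $19,990; East Overpass $6,540; Redwood Bridge $11,190. Sum = $65,610.
Difference $65,620 − $65,610 = +$10 applied to largest allocation (Thornfield Annex): Thornfield Annex becomes $20,000.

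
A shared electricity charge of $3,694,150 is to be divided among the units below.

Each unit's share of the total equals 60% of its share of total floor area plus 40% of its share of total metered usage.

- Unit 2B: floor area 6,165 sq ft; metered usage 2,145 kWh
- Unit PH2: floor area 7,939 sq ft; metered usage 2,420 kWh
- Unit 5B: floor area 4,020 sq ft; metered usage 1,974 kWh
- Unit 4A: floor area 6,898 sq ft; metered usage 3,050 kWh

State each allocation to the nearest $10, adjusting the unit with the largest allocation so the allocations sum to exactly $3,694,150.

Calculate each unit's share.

Totals — floor area 25,022, metered usage 9,589.
Combined weights (60% floor area + 40% metered usage): Unit 2B 0.2373; Unit PH2 0.2913; Unit 5B 0.1787; Unit 4A 0.2926.
Pro-rata amounts: Unit 2B 876,649.26; Unit PH2 1,076,170.47; Unit 5B 660,290.62; Unit 4A 1,081,039.65.
After rounding ($10): Unit 2B $876,650; Unit PH2 $1,076,170; Unit 5B $660,290; Unit 4A $1,081,040. Sum = $3,694,150.
Sum already equals the total — no adjustment.

Unit 2B: $876,650 | Unit PH2: $1,076,170 | Unit 5B: $660,290 | Unit 4A: $1,081,040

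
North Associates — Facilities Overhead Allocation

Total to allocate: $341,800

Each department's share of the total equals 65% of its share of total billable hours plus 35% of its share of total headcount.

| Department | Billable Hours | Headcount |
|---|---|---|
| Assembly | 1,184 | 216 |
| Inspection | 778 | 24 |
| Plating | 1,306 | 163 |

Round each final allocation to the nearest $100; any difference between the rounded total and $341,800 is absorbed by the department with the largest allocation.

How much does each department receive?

Billable hours total 3,268; headcount total 403.
Blended shares (65% billable hours + 35% headcount): Assembly 0.4231; Inspection 0.1756; Plating 0.4013.
Raw shares: Assembly 144,611.74; Inspection 60,015.51; Plating 137,172.75.
At nearest $100: Assembly $144,600; Inspection $60,000; Plating $137,200. Sum = $341,800.
No rounding difference to absorb.

Assembly: $144,600 · Inspection: $60,000 · Plating: $137,200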